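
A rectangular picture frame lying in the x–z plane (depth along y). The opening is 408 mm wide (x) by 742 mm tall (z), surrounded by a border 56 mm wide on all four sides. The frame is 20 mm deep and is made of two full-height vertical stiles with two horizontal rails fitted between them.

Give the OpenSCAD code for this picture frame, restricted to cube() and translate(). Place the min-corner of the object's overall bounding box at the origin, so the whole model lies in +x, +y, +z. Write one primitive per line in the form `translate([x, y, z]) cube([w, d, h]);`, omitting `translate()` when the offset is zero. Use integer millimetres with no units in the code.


cube([56, 20, 854]);
translate([464, 0, 0]) cube([56, 20, 854]);
translate([56, 0, 0]) cube([408, 20, 56]);
translate([56, 0, 798]) cube([408, 20, 56]);


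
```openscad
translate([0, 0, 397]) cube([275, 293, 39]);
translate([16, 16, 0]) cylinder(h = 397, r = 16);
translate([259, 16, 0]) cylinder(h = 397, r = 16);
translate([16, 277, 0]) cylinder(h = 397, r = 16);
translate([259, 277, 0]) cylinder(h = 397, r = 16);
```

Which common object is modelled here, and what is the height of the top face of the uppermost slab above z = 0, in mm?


A stool. The seat height is 436 mm.

A 275×293×39 slab at z = 397 on four corner cylinders — a stool. The seat top is 397 + 39 = 436 mm.


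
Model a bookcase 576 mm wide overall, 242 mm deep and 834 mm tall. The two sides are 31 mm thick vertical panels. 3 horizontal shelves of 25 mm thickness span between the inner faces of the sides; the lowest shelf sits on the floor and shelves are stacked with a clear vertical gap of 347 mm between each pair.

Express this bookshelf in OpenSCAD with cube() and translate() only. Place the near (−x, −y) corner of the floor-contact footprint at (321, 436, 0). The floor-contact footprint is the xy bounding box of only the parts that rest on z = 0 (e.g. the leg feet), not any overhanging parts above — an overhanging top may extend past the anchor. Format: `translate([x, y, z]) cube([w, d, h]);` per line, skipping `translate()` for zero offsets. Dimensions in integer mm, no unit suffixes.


translate([321, 436, 0]) cube([31, 242, 834]);
translate([866, 436, 0]) cube([31, 242, 834]);
translate([352, 436, 0]) cube([514, 242, 25]);
translate([352, 436, 372]) cube([514, 242, 25]);
translate([352, 436, 744]) cube([514, 242, 25]);


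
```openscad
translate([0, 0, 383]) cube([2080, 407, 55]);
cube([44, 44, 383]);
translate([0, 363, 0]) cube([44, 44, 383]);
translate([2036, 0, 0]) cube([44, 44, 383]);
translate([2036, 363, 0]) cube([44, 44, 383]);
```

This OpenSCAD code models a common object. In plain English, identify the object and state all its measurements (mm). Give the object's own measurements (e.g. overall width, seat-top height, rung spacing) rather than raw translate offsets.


A bench: a 2080×407 mm seat slab, 55 mm thick, top at z = 438 mm, on four 44×44 mm square legs flush with the seat corners and standing on z = 0.


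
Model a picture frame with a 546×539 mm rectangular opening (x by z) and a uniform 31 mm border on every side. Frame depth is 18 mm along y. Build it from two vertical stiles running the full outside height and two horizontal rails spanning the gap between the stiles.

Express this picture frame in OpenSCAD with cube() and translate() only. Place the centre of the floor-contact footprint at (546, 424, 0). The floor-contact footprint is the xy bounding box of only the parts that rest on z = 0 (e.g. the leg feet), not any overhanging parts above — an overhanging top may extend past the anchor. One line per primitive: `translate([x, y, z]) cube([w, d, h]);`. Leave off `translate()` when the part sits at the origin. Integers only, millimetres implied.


translate([242, 415, 0]) cube([31, 18, 601]);
translate([819, 415, 0]) cube([31, 18, 601]);
translate([273, 415, 0]) cube([546, 18, 31]);
translate([273, 415, 570]) cube([546, 18, 31]);


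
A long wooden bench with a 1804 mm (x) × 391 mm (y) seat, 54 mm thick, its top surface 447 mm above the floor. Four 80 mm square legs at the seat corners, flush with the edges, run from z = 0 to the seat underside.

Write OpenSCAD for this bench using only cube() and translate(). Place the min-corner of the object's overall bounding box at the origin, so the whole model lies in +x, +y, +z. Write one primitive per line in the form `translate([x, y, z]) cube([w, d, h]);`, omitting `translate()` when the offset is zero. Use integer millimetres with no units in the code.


// leg_h = 447 − 54 = 393
translate([0, 0, 393]) cube([1804, 391, 54]);
cube([80, 80, 393]);
translate([0, 311, 0]) cube([80, 80, 393]);
translate([1724, 0, 0]) cube([80, 80, 393]);
translate([1724, 311, 0]) cube([80, 80, 393]);


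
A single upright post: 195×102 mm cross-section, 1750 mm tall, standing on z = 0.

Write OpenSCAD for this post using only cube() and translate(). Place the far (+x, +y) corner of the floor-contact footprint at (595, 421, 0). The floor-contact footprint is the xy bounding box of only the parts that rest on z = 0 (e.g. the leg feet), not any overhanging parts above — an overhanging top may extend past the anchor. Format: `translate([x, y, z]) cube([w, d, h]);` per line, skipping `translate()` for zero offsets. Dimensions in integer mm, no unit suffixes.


translate([400, 319, 0]) cube([195, 102, 1750]);


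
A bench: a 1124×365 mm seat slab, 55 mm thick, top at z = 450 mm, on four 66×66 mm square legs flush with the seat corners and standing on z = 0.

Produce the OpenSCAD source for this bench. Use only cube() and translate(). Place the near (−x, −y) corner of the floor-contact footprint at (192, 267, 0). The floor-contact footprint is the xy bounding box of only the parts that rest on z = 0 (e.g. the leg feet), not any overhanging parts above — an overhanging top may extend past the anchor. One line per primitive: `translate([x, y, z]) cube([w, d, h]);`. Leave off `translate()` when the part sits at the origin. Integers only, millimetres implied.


translate([192, 267, 395]) cube([1124, 365, 55]);
translate([192, 267, 0]) cube([66, 66, 395]);
translate([192, 566, 0]) cube([66, 66, 395]);
translate([1250, 267, 0]) cube([66, 66, 395]);
translate([1250, 566, 0]) cube([66, 66, 395]);


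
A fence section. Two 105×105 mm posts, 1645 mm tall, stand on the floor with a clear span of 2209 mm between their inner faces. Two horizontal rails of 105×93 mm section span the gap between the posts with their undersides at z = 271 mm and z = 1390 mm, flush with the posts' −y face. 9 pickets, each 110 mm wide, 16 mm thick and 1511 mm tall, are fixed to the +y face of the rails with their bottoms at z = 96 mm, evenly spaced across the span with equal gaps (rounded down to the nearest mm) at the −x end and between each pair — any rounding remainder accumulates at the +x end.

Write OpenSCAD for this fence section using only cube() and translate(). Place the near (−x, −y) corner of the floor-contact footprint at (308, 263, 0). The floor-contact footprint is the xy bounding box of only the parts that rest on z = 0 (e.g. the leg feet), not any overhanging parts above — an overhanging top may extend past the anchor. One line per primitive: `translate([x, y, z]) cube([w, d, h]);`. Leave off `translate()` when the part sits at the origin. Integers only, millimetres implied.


translate([308, 263, 0]) cube([105, 105, 1645]);
translate([2622, 263, 0]) cube([105, 105, 1645]);
translate([413, 263, 271]) cube([2209, 105, 93]);
translate([413, 263, 1390]) cube([2209, 105, 93]);
translate([534, 368, 96]) cube([110, 16, 1511]);
translate([765, 368, 96]) cube([110, 16, 1511]);
translate([996, 368, 96]) cube([110, 16, 1511]);
translate([1227, 368, 96]) cube([110, 16, 1511]);
translate([1458, 368, 96]) cube([110, 16, 1511]);
translate([1689, 368, 96]) cube([110, 16, 1511]);
translate([1920, 368, 96]) cube([110, 16, 1511]);
translate([2151, 368, 96]) cube([110, 16, 1511]);
translate([2382, 368, 96]) cube([110, 16, 1511]);


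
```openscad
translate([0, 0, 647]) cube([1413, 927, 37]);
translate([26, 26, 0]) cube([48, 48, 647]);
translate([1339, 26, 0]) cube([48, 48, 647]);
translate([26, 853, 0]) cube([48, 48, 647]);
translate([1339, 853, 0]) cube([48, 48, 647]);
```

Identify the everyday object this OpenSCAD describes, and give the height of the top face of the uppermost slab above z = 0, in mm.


A table. The table height is 684 mm.

A 1413×927×37 slab sits at z = 647 on four 48 mm square posts — a table. The top surface is at 647 + 37 = 684 mm.


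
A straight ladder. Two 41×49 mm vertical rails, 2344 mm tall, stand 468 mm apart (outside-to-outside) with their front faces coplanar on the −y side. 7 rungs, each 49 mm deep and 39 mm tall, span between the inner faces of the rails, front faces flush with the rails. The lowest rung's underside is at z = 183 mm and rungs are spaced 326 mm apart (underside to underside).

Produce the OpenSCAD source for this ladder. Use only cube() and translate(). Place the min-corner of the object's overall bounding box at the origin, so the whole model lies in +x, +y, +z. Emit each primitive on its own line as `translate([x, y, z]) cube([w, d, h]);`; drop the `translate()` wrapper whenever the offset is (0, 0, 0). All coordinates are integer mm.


// rung span = 468 - 2*41 = 386
// rung[k] z = 183 + k*326
cube([41, 49, 2344]);
translate([427, 0, 0]) cube([41, 49, 2344]);
translate([41, 0, 183]) cube([386, 49, 39]);
translate([41, 0, 509]) cube([386, 49, 39]);
translate([41, 0, 835]) cube([386, 49, 39]);
translate([41, 0, 1161]) cube([386, 49, 39]);
translate([41, 0, 1487]) cube([386, 49, 39]);
translate([41, 0, 1813]) cube([386, 49, 39]);
translate([41, 0, 2139]) cube([386, 49, 39]);


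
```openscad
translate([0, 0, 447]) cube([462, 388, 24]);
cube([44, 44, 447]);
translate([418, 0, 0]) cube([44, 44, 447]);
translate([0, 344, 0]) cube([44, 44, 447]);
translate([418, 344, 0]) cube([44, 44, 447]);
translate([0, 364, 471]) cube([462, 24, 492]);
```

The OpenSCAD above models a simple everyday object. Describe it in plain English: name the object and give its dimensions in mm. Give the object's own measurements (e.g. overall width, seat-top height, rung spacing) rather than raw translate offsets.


A chair. The seat is a 462×388×24 mm slab with its top at z = 471 mm, on four 44×44 mm corner legs (flush with the seat edges, standing on z = 0). A flat backrest 24 mm thick, 492 mm tall, spans the full seat width and rises from the seat top along its +y edge, rear face flush with the rear of the seat.


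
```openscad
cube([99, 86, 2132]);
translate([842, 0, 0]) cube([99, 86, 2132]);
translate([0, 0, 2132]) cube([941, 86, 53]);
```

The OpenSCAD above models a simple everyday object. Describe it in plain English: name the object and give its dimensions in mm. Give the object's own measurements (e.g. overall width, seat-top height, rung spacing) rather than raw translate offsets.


A door frame. The clear opening is 743 mm wide and 2132 mm high. Two 99 mm wide jambs, 86 mm deep, stand either side of the opening from the floor to the top of the opening. A 53 mm thick head sits across the top of both jambs, spanning the full outside width of the frame.


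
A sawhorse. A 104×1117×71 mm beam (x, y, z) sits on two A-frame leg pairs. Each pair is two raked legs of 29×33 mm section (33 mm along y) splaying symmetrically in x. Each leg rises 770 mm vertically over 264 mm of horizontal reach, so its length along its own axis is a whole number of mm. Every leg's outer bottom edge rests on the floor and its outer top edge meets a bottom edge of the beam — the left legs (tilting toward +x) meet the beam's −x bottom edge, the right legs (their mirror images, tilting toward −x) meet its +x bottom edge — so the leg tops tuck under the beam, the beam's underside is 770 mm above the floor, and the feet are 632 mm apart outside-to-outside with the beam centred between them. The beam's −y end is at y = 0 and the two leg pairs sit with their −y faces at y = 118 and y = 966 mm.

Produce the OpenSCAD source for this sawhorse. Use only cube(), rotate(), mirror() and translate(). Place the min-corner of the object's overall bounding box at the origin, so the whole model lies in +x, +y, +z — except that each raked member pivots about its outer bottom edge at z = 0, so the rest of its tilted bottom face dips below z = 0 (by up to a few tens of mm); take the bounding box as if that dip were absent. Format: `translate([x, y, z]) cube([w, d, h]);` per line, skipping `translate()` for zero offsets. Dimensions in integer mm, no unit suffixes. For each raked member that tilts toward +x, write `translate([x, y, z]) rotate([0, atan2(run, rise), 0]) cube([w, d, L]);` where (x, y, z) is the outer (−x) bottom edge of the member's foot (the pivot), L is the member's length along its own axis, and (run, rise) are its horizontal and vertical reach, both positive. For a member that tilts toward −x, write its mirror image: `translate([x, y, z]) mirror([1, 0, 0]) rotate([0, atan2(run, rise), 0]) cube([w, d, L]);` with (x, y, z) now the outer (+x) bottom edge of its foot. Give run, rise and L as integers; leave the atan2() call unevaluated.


translate([264, 0, 770]) cube([104, 1117, 71]);
translate([0, 118, 0]) rotate([0, atan2(264, 770), 0]) cube([29, 33, 814]);
translate([632, 118, 0]) mirror([1, 0, 0]) rotate([0, atan2(264, 770), 0]) cube([29, 33, 814]);
translate([0, 966, 0]) rotate([0, atan2(264, 770), 0]) cube([29, 33, 814]);
translate([632, 966, 0]) mirror([1, 0, 0]) rotate([0, atan2(264, 770), 0]) cube([29, 33, 814]);


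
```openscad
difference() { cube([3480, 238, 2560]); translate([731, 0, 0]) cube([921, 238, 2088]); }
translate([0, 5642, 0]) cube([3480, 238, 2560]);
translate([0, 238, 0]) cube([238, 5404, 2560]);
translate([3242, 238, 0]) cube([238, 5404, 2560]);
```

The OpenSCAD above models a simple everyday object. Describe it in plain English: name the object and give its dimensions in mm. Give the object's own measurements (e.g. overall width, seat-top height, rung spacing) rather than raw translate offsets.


A single room: four walls, each 2560 mm tall and 238 mm thick, enclosing an outside footprint 3480×5880 mm (x × y), no floor or roof. The front and back walls (−y and +y sides) run the full x-width; the side walls fit between their inner faces. A door opening 921 mm wide and 2088 mm tall is cut through the front wall from the floor up, its −x edge 731 mm from the wall's −x end.


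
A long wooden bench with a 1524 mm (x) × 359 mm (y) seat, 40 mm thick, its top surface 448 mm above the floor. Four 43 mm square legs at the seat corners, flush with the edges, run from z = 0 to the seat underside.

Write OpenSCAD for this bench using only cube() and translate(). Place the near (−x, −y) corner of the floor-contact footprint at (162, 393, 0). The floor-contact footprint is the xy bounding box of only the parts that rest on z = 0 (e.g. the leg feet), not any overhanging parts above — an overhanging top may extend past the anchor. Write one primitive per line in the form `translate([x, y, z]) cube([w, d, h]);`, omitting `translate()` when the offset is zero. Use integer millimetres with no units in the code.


translate([162, 393, 408]) cube([1524, 359, 40]);
translate([162, 393, 0]) cube([43, 43, 408]);
translate([162, 709, 0]) cube([43, 43, 408]);
translate([1643, 393, 0]) cube([43, 43, 408]);
translate([1643, 709, 0]) cube([43, 43, 408]);


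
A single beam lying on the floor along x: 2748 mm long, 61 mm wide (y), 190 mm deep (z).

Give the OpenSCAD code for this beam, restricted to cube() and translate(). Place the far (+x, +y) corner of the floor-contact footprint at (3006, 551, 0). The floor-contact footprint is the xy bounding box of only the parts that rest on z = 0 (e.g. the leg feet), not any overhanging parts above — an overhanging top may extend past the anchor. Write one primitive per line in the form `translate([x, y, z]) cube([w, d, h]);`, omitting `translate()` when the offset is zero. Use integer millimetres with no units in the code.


translate([258, 490, 0]) cube([2748, 61, 190]);


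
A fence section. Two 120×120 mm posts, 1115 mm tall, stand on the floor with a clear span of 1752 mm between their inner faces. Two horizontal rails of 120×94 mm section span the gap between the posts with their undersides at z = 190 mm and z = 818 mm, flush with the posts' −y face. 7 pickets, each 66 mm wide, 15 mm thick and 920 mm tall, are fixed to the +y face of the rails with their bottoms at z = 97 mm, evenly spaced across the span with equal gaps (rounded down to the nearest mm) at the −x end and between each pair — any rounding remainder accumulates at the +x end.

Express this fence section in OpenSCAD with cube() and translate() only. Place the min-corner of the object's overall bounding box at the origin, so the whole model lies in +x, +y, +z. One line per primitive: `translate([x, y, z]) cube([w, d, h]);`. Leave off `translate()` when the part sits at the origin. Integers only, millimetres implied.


cube([120, 120, 1115]);
translate([1872, 0, 0]) cube([120, 120, 1115]);
translate([120, 0, 190]) cube([1752, 120, 94]);
translate([120, 0, 818]) cube([1752, 120, 94]);
translate([281, 120, 97]) cube([66, 15, 920]);
translate([508, 120, 97]) cube([66, 15, 920]);
translate([735, 120, 97]) cube([66, 15, 920]);
translate([962, 120, 97]) cube([66, 15, 920]);
translate([1189, 120, 97]) cube([66, 15, 920]);
translate([1416, 120, 97]) cube([66, 15, 920]);
translate([1643, 120, 97]) cube([66, 15, 920]);


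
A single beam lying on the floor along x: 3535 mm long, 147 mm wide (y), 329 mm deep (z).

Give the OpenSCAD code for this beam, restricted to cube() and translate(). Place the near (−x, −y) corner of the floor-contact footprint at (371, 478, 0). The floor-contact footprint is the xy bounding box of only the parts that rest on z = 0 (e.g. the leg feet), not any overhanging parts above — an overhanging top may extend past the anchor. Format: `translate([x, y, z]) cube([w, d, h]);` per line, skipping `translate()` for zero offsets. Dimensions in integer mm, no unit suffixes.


translate([371, 478, 0]) cube([3535, 147, 329]);


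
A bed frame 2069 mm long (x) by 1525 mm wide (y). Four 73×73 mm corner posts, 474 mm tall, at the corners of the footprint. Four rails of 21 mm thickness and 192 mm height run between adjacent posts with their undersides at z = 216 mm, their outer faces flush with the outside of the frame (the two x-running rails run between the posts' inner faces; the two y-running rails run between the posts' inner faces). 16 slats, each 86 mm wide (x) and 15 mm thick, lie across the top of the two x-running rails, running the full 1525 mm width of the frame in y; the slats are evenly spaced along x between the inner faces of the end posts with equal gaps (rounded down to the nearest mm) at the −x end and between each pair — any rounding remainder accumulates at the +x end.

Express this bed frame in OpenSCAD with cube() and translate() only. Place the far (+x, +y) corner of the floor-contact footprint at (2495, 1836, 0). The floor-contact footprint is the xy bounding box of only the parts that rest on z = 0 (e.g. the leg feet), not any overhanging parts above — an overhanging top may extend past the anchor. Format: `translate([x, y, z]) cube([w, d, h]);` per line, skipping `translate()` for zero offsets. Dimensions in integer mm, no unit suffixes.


// slat z = rail_z + rail_h = 216 + 192 = 408
// slat gap = ⌊(1923 − 16·86) / 17⌋ = 32
translate([426, 311, 0]) cube([73, 73, 474]);
translate([426, 1763, 0]) cube([73, 73, 474]);
translate([2422, 311, 0]) cube([73, 73, 474]);
translate([2422, 1763, 0]) cube([73, 73, 474]);
translate([499, 311, 216]) cube([1923, 21, 192]);
translate([499, 1815, 216]) cube([1923, 21, 192]);
translate([426, 384, 216]) cube([21, 1379, 192]);
translate([2474, 384, 216]) cube([21, 1379, 192]);
translate([531, 311, 408]) cube([86, 1525, 15]);
translate([649, 311, 408]) cube([86, 1525, 15]);
translate([767, 311, 408]) cube([86, 1525, 15]);
translate([885, 311, 408]) cube([86, 1525, 15]);
translate([1003, 311, 408]) cube([86, 1525, 15]);
translate([1121, 311, 408]) cube([86, 1525, 15]);
translate([1239, 311, 408]) cube([86, 1525, 15]);
translate([1357, 311, 408]) cube([86, 1525, 15]);
translate([1475, 311, 408]) cube([86, 1525, 15]);
translate([1593, 311, 408]) cube([86, 1525, 15]);
translate([1711, 311, 408]) cube([86, 1525, 15]);
translate([1829, 311, 408]) cube([86, 1525, 15]);
translate([1947, 311, 408]) cube([86, 1525, 15]);
translate([2065, 311, 408]) cube([86, 1525, 15]);
translate([2183, 311, 408]) cube([86, 1525, 15]);
translate([2301, 311, 408]) cube([86, 1525, 15]);


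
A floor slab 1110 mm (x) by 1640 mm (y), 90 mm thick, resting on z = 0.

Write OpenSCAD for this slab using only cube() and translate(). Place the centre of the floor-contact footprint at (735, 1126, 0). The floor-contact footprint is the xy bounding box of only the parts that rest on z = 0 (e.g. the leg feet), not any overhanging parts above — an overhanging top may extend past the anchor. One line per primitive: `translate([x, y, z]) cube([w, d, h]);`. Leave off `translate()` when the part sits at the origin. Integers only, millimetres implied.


translate([180, 306, 0]) cube([1110, 1640, 90]);


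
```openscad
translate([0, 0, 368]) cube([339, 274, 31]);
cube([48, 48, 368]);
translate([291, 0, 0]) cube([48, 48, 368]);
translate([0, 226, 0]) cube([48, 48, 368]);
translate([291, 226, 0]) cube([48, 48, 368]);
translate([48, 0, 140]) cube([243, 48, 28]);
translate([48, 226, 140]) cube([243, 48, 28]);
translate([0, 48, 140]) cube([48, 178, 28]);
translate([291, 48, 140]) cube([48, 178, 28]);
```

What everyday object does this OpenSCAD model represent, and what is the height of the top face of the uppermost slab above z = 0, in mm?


A stool. The seat height is 399 mm.

A 339×274×31 slab at z = 368 on four corner posts — a stool. The seat top is 368 + 31 = 399 mm.


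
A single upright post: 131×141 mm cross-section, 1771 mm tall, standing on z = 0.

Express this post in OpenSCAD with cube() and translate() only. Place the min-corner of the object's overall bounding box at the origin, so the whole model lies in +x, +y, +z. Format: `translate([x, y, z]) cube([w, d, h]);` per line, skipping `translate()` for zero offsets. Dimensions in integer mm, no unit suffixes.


cube([131, 141, 1771]);


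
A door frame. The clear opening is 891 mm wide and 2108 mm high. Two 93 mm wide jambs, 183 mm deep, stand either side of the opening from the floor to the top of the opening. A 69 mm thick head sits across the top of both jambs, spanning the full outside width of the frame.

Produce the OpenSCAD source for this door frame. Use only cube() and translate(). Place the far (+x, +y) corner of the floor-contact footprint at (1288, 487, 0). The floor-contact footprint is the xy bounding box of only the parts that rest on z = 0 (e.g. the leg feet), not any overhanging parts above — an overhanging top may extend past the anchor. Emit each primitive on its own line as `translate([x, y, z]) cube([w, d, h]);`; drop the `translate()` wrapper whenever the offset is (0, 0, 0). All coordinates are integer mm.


translate([211, 304, 0]) cube([93, 183, 2108]);
translate([1195, 304, 0]) cube([93, 183, 2108]);
translate([211, 304, 2108]) cube([1077, 183, 69]);


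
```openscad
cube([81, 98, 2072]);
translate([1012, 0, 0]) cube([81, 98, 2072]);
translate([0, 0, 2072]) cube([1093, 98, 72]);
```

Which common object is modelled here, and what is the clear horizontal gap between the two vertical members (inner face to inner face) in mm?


A door frame. The clear opening width is 931 mm.

Two 2072 mm tall posts with a header on top — a door frame. The left jamb is 81 mm wide at x = 0; the right jamb starts at x = 1012. The clear opening is 1012 − 81 = 931 mm.


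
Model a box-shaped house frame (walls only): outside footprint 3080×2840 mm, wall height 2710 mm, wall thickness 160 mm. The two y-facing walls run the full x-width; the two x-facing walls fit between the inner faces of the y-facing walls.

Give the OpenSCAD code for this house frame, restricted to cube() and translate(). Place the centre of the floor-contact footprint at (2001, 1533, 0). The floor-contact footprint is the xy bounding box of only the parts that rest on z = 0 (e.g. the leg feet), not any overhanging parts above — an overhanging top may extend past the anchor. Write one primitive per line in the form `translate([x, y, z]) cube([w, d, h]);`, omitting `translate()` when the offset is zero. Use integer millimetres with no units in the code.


translate([461, 113, 0]) cube([3080, 160, 2710]);
translate([461, 2793, 0]) cube([3080, 160, 2710]);
translate([461, 273, 0]) cube([160, 2520, 2710]);
translate([3381, 273, 0]) cube([160, 2520, 2710]);


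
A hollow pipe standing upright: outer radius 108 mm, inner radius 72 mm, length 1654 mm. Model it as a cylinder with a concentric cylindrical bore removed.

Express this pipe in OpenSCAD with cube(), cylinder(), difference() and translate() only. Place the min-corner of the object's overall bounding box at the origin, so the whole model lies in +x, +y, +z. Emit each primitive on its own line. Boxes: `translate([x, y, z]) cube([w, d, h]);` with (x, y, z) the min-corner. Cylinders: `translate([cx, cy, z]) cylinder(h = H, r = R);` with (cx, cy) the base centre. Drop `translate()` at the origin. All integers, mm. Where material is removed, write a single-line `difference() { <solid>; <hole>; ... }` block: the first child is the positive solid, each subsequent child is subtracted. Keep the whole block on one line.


difference() { translate([108, 108, 0]) cylinder(h = 1654, r = 108); translate([108, 108, 0]) cylinder(h = 1654, r = 72); }


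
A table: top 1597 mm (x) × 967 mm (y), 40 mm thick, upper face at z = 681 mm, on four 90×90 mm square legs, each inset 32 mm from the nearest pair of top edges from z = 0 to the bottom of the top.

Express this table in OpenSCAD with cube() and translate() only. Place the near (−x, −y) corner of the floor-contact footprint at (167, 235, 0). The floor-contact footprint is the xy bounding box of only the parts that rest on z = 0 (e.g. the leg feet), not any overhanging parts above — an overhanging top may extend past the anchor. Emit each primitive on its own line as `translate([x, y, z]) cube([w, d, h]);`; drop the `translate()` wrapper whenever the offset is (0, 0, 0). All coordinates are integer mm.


translate([135, 203, 641]) cube([1597, 967, 40]);
translate([167, 235, 0]) cube([90, 90, 641]);
translate([1610, 235, 0]) cube([90, 90, 641]);
translate([167, 1048, 0]) cube([90, 90, 641]);
translate([1610, 1048, 0]) cube([90, 90, 641]);


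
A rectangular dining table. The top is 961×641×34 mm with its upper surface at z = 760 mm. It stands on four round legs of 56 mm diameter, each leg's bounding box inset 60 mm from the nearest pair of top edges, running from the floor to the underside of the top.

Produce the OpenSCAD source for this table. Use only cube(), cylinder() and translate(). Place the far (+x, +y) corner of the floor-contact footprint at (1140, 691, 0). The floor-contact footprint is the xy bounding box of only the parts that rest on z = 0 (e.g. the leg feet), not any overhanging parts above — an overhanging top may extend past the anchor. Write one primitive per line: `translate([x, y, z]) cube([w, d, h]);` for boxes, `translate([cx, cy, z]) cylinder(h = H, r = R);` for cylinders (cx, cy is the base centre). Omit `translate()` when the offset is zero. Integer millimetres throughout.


// leg_h = 760 - 34 = 726
translate([239, 110, 726]) cube([961, 641, 34]);
translate([327, 198, 0]) cylinder(h = 726, r = 28);
translate([1112, 198, 0]) cylinder(h = 726, r = 28);
translate([327, 663, 0]) cylinder(h = 726, r = 28);
translate([1112, 663, 0]) cylinder(h = 726, r = 28);


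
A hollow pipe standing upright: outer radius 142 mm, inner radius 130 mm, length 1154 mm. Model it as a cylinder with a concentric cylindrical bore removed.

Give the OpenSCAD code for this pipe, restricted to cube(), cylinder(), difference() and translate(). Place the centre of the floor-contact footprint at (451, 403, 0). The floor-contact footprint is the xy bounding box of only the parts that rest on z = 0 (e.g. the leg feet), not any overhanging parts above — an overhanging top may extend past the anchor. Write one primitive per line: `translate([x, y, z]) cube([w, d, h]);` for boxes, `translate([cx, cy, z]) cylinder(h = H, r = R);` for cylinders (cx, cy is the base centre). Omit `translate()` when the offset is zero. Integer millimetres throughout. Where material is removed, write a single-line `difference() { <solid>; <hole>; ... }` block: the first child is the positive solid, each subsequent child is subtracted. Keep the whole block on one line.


difference() { translate([451, 403, 0]) cylinder(h = 1154, r = 142); translate([451, 403, 0]) cylinder(h = 1154, r = 130); }


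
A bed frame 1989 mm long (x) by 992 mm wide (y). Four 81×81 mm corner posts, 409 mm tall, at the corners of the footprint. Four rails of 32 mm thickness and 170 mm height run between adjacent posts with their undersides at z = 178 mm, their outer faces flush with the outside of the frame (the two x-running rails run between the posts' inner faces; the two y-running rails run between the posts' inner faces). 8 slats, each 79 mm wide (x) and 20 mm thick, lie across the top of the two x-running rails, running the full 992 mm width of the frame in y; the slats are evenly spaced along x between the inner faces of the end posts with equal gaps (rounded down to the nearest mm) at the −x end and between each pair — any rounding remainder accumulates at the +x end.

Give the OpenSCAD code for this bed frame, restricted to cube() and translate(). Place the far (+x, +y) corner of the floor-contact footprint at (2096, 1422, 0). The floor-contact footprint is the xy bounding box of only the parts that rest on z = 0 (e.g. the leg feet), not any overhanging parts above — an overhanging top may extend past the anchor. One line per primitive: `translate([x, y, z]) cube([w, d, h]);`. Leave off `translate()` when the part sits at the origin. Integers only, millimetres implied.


translate([107, 430, 0]) cube([81, 81, 409]);
translate([107, 1341, 0]) cube([81, 81, 409]);
translate([2015, 430, 0]) cube([81, 81, 409]);
translate([2015, 1341, 0]) cube([81, 81, 409]);
translate([188, 430, 178]) cube([1827, 32, 170]);
translate([188, 1390, 178]) cube([1827, 32, 170]);
translate([107, 511, 178]) cube([32, 830, 170]);
translate([2064, 511, 178]) cube([32, 830, 170]);
translate([320, 430, 348]) cube([79, 992, 20]);
translate([531, 430, 348]) cube([79, 992, 20]);
translate([742, 430, 348]) cube([79, 992, 20]);
translate([953, 430, 348]) cube([79, 992, 20]);
translate([1164, 430, 348]) cube([79, 992, 20]);
translate([1375, 430, 348]) cube([79, 992, 20]);
translate([1586, 430, 348]) cube([79, 992, 20]);
translate([1797, 430, 348]) cube([79, 992, 20]);


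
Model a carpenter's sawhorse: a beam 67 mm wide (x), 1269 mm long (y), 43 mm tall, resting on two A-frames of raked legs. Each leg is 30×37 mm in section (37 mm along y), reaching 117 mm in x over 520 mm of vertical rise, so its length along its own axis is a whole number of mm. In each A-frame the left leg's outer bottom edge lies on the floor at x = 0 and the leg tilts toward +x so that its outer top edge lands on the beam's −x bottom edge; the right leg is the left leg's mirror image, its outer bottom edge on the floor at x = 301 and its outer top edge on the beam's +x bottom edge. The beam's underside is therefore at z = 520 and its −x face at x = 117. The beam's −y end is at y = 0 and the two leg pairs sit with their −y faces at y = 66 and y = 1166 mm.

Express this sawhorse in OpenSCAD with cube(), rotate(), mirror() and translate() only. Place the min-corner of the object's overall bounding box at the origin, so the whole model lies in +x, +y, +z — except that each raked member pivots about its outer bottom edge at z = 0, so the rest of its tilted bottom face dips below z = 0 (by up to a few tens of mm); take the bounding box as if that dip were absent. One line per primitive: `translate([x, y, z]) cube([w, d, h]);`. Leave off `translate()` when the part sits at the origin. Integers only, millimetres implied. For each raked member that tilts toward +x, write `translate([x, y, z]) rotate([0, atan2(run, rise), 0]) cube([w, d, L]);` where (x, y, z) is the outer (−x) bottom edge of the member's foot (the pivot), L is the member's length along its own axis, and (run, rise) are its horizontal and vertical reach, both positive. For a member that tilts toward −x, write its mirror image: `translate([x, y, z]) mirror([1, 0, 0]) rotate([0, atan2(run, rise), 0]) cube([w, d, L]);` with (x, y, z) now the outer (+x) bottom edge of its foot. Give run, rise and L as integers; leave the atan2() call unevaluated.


translate([117, 0, 520]) cube([67, 1269, 43]);
translate([0, 66, 0]) rotate([0, atan2(117, 520), 0]) cube([30, 37, 533]);
translate([301, 66, 0]) mirror([1, 0, 0]) rotate([0, atan2(117, 520), 0]) cube([30, 37, 533]);
translate([0, 1166, 0]) rotate([0, atan2(117, 520), 0]) cube([30, 37, 533]);
translate([301, 1166, 0]) mirror([1, 0, 0]) rotate([0, atan2(117, 520), 0]) cube([30, 37, 533]);


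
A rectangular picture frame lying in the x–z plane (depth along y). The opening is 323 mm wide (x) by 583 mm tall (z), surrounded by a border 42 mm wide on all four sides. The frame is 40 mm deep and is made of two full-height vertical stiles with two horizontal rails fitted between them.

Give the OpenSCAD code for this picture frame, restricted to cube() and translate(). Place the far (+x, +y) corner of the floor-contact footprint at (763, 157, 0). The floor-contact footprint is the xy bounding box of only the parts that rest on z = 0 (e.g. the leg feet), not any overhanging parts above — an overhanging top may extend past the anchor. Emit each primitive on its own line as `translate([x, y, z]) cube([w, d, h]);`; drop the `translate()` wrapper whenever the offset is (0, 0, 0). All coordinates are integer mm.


translate([356, 117, 0]) cube([42, 40, 667]);
translate([721, 117, 0]) cube([42, 40, 667]);
translate([398, 117, 0]) cube([323, 40, 42]);
translate([398, 117, 625]) cube([323, 40, 42]);


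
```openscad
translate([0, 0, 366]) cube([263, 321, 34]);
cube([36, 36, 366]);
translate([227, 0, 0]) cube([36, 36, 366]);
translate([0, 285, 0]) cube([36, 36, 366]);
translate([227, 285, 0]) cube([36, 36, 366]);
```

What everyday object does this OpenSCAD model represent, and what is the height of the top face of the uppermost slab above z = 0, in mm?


A stool. The seat height is 400 mm.

A 263×321×34 slab at z = 366 on four corner posts — a stool. The seat top is 366 + 34 = 400 mm.


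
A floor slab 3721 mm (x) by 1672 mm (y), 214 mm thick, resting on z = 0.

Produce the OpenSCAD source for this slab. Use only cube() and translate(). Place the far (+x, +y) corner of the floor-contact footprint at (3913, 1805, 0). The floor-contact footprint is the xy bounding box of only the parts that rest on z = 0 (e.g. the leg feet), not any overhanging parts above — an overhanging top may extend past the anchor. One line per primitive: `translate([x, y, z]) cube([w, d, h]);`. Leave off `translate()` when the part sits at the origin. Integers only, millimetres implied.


translate([192, 133, 0]) cube([3721, 1672, 214]);


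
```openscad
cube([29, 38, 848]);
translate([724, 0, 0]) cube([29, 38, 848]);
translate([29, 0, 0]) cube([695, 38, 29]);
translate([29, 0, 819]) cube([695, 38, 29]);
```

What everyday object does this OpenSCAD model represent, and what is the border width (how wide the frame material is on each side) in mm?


A picture frame. The border width is 29 mm.

Four thin pieces enclosing a rectangular opening — a picture frame. The two full-height stiles are 848 mm tall; the top rail sits at z = 819 and is 29 mm tall, so the border above the opening is 848 − 819 = 29 mm, matching the stile x-width.


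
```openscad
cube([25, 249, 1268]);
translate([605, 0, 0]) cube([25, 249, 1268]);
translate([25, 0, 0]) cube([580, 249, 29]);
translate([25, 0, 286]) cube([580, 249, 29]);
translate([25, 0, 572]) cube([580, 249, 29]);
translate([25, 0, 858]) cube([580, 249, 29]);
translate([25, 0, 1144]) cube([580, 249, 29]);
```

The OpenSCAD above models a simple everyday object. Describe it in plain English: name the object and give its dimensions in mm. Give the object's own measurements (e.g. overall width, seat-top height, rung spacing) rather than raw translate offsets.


An open bookshelf. Two side panels, each 25 mm thick, 249 mm deep and 1268 mm tall, stand 630 mm apart (outside-to-outside). Between them sit 5 shelves, each 29 mm thick and 249 mm deep, spanning the full gap between the sides. The bottom shelf rests on the floor (its underside at z = 0) and the clear gap between one shelf's top and the next shelf's underside is 257 mm.


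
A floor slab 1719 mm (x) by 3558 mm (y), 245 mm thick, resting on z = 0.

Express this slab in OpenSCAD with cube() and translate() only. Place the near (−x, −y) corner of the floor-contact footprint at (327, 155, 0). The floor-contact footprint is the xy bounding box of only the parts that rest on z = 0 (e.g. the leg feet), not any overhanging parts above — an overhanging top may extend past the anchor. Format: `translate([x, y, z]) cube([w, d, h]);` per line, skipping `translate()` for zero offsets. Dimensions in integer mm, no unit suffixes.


translate([327, 155, 0]) cube([1719, 3558, 245]);


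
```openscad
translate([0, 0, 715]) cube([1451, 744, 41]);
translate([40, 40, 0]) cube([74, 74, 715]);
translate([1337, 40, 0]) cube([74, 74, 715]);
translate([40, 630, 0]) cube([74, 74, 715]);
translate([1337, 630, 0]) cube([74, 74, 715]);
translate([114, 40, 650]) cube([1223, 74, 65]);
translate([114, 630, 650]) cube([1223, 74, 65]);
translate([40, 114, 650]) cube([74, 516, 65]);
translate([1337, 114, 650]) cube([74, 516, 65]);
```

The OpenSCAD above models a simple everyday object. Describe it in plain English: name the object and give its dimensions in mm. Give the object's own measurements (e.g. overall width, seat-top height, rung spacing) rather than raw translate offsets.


A rectangular dining table. The top is 1451×744×41 mm with its upper surface at z = 756 mm. It stands on four 74×74 mm square legs, each inset 40 mm from the nearest pair of top edges, running from the floor to the underside of the top. Four apron rails, 74 mm thick and 65 mm tall, run between adjacent legs with their top edges flush with the underside of the top and their outer faces flush with the legs' outer faces.


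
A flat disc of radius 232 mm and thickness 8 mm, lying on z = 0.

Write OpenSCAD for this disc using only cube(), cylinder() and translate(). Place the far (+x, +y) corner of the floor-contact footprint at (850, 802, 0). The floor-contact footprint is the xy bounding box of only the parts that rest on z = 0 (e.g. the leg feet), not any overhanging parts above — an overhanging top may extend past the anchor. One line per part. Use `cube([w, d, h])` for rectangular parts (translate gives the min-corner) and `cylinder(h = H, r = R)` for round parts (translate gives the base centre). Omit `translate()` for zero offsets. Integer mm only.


translate([618, 570, 0]) cylinder(h = 8, r = 232);


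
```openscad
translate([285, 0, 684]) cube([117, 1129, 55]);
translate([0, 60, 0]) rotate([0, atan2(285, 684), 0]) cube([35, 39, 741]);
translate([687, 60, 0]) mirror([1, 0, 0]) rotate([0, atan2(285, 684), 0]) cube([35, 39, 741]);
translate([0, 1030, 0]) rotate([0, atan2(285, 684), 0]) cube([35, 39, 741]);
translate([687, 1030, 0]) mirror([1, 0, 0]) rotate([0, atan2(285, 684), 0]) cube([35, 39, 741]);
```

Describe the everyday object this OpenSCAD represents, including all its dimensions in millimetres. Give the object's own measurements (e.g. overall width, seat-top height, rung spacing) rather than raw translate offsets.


A sawhorse. A 117×1129×55 mm beam (x, y, z) sits on two A-frame leg pairs. Each pair is two raked legs of 35×39 mm section (39 mm along y) splaying symmetrically in x. Each leg rises 684 mm vertically over 285 mm of horizontal reach and is 741 mm long along its own axis. Every leg's outer bottom edge rests on the floor and its outer top edge meets a bottom edge of the beam — the left legs (tilting toward +x) meet the beam's −x bottom edge, the right legs (their mirror images, tilting toward −x) meet its +x bottom edge — so the leg tops tuck under the beam, the beam's underside is 684 mm above the floor, and the feet are 687 mm apart outside-to-outside with the beam centred between them. The two leg pairs are set in 60 mm from either end of the beam.
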